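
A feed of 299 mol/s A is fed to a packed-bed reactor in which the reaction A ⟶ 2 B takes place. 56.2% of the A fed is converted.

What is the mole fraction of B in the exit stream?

0.72

A reacted = 0.562 × 299 = 168 mol/s; ν_A = −1, so ξ = 168/1 = 168 mol/s.
Outlet amounts (n = n₀ + ν ξ):
  A: 299 − 1(168) = 131
  B: 0 + 2(168) = 336.1
Total out = 467 mol/s; y_B = 336.1 / 467 = 0.7196.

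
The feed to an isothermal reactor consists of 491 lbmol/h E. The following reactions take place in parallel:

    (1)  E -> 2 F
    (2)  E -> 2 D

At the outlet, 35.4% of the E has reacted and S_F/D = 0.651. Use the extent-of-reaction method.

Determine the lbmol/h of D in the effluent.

Conversion of E: E consumed = 0.354 × 491 = 173.8 lbmol/h = 1ξ₁ + 1ξ₂.
Selectivity: 2ξ₁ / (2ξ₂) = 0.651 → ξ₁ = 0.651 ξ₂.
Substitute: (1·0.651 + 1) ξ₂ = 173.8 → ξ₂ = 105.3 lbmol/h, ξ₁ = 68.54 lbmol/h.
Outlet amounts (n = n₀ + Σ ν·ξ):
  E: 491 − 1(68.54) − 1(105.3) = 317.2
  F: 0 + 2(68.54) = 137.1
  D: 0 + 2(105.3) = 210.6

211 lbmol/h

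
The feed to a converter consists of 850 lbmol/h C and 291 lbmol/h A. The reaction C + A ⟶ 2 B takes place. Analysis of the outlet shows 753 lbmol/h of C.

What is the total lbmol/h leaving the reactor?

1140 lbmol/h

For C: n = n₀ − 1ξ → 753 = 850 − 1ξ, giving ξ = 97 lbmol/h.
Outlet amounts (n = n₀ + ν ξ):
  C: 850 − 1(97) = 753
  A: 291 − 1(97) = 194
  B: 0 + 2(97) = 194
Total out = 753 + 194 + 194 = 1141 lbmol/h.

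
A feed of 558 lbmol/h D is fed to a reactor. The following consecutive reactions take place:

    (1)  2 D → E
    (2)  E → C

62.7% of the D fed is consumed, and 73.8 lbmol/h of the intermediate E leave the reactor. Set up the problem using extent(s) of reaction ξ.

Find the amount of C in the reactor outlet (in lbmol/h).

101 lbmol/h

Conversion of D: D consumed = 2ξ₁ = 0.627 × 558 → ξ₁ = 174.9 lbmol/h.
E balance: n_E = 0 + 1ξ₁ − 1ξ₂ = 73.8 → ξ₂ = (1·174.9 − 73.8)/1 = 101.1 lbmol/h.
Outlet amounts (n = n₀ + Σ ν·ξ):
  D: 558 − 2(174.9) = 208.1
  E: 0 + 1(174.9) − 1(101.1) = 73.8
  C: 0 + 1(101.1) = 101.1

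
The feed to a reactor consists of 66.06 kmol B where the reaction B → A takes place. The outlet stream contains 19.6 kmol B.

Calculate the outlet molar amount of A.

For B: n = n₀ − 1ξ → 19.6 = 66.06 − 1ξ, giving ξ = 46.46 kmol.
Outlet amounts (n = n₀ + ν ξ):
  B: 66.06 − 1(46.46) = 19.6
  A: 0 + 1(46.46) = 46.46

46.5 kmol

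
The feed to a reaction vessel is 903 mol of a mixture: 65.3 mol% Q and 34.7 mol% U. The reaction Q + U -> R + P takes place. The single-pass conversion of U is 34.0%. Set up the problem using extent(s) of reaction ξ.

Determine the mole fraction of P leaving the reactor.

0.118

U reacted = 0.34 × 313.3 = 106.5 mol; ν_U = −1, so ξ = 106.5/1 = 106.5 mol.
Outlet amounts (n = n₀ + ν ξ):
  Q: 589.7 − 1(106.5) = 483.1
  U: 313.3 − 1(106.5) = 206.8
  R: 0 + 1(106.5) = 106.5
  P: 0 + 1(106.5) = 106.5
Total out = 903 mol; y_P = 106.5 / 903 = 0.118.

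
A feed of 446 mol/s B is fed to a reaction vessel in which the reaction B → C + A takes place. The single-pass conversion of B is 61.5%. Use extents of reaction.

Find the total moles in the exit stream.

B reacted = 0.615 × 446 = 274.3 mol/s; ν_B = −1, so ξ = 274.3/1 = 274.3 mol/s.
Outlet amounts (n = n₀ + ν ξ):
  B: 446 − 1(274.3) = 171.7
  C: 0 + 1(274.3) = 274.3
  A: 0 + 1(274.3) = 274.3
Total out = 171.7 + 274.3 + 274.3 = 720.3 mol/s.

720 mol/s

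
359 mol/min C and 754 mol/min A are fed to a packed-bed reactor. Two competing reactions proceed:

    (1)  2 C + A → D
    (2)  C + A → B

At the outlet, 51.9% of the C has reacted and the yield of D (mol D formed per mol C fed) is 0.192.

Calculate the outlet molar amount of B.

48.5 mol/min

Yield of D: 1ξ₁ / 359 = 0.192 → ξ₁ = 68.93 mol/min.
Conversion of C: 2ξ₁ + 1ξ₂ = 0.519 × 359 = 186.3 → ξ₂ = 48.47 mol/min.
Outlet amounts (n = n₀ + Σ ν·ξ):
  C: 359 − 2(68.93) − 1(48.47) = 172.7
  A: 754 − 1(68.93) − 1(48.47) = 636.6
  D: 0 + 1(68.93) = 68.93
  B: 0 + 1(48.47) = 48.47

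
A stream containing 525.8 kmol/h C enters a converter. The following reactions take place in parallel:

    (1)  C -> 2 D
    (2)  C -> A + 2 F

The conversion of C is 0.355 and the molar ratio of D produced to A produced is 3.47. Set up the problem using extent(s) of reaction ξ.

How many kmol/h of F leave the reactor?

Conversion of C: C consumed = 0.355 × 525.8 = 186.7 kmol/h = 1ξ₁ + 1ξ₂.
Selectivity: 2ξ₁ / (1ξ₂) = 3.47 → ξ₁ = 1.735 ξ₂.
Substitute: (1·1.735 + 1) ξ₂ = 186.7 → ξ₂ = 68.25 kmol/h, ξ₁ = 118.4 kmol/h.
Outlet amounts (n = n₀ + Σ ν·ξ):
  C: 525.8 − 1(118.4) − 1(68.25) = 339.1
  D: 0 + 2(118.4) = 236.8
  A: 0 + 1(68.25) = 68.25
  F: 0 + 2(68.25) = 136.5

136 kmol/h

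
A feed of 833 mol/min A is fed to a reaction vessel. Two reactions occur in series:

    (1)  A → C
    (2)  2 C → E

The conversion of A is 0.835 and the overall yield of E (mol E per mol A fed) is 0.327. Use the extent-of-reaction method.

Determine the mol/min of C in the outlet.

151 mol/min

Conversion of A: A consumed = 1ξ₁ = 0.835 × 833 → ξ₁ = 695.6 mol/min.
Yield of E: 1ξ₂ / 833 = 0.327 → ξ₂ = 272.4 mol/min.
Outlet amounts (n = n₀ + Σ ν·ξ):
  A: 833 − 1(695.6) = 137.4
  C: 0 + 1(695.6) − 2(272.4) = 150.8
  E: 0 + 1(272.4) = 272.4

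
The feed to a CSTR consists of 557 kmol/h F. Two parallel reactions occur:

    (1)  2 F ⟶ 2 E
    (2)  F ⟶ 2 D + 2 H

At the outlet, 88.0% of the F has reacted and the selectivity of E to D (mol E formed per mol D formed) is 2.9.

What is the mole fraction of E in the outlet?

Conversion of F: F consumed = 0.88 × 557 = 490.2 kmol/h = 2ξ₁ + 1ξ₂.
Selectivity: 2ξ₁ / (2ξ₂) = 2.9 → ξ₁ = 2.9 ξ₂.
Substitute: (2·2.9 + 1) ξ₂ = 490.2 → ξ₂ = 72.08 kmol/h, ξ₁ = 209 kmol/h.
Outlet amounts (n = n₀ + Σ ν·ξ):
  F: 557 − 2(209) − 1(72.08) = 66.84
  E: 0 + 2(209) = 418.1
  D: 0 + 2(72.08) = 144.2
  H: 0 + 2(72.08) = 144.2
Total out = 773.2 kmol/h; y_E = 418.1 / 773.2 = 0.5407.

0.541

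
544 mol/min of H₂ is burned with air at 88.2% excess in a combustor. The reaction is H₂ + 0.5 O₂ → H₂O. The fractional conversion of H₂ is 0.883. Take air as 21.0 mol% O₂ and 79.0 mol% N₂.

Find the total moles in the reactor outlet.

Stoichiometric O₂ = 0.5 × 544 = 272 mol/min; O₂ fed = 272 × 1.882 = 511.9 mol/min.
N₂ fed = 511.9 × 79/21 = 1926 mol/min.
Fuel reacted = 0.883 × 544 → ξ = 480.4 mol/min.
Outlet (n = n₀ + ν ξ):
  H₂: 544 − 1(480.4) = 63.65
  O₂: 511.9 − 0.5(480.4) = 271.7
  N₂: 1926 (inert)
  H₂O: 0 + 1(480.4) = 480.4
Total out = 63.65 + 271.7 + 1926 + 480.4 = 2741 mol/min.

2740 mol/min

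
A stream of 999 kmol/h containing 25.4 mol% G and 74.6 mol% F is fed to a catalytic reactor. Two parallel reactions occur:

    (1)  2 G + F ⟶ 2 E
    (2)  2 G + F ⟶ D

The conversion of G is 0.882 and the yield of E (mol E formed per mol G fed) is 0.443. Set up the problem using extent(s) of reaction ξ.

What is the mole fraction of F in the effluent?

0.762

Yield of E: 2ξ₁ / 253.7 = 0.443 → ξ₁ = 56.2 kmol/h.
Conversion of G: 2ξ₁ + 2ξ₂ = 0.882 × 253.7 = 223.8 → ξ₂ = 55.7 kmol/h.
Outlet amounts (n = n₀ + Σ ν·ξ):
  G: 253.7 − 2(56.2) − 2(55.7) = 29.94
  F: 745.3 − 1(56.2) − 1(55.7) = 633.4
  E: 0 + 2(56.2) = 112.4
  D: 0 + 1(55.7) = 55.7
Total out = 831.4 kmol/h; y_F = 633.4 / 831.4 = 0.7618.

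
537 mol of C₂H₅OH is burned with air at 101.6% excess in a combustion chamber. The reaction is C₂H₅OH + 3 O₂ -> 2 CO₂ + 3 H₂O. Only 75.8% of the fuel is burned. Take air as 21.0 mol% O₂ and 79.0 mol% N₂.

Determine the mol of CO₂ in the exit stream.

Stoichiometric O₂ = 3 × 537 = 1611 mol; O₂ fed = 1611 × 2.016 = 3248 mol.
N₂ fed = 3248 × 79/21 = 12220 mol.
Fuel reacted = 0.758 × 537 → ξ = 407 mol.
Outlet (n = n₀ + ν ξ):
  C₂H₅OH: 537 − 1(407) = 130
  O₂: 3248 − 3(407) = 2027
  N₂: 12220 (inert)
  CO₂: 0 + 2(407) = 814.1
  H₂O: 0 + 3(407) = 1221

814 mol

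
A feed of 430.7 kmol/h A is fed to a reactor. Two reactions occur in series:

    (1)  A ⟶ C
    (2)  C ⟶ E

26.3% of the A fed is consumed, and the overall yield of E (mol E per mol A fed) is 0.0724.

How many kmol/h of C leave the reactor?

Conversion of A: A consumed = 1ξ₁ = 0.263 × 430.7 → ξ₁ = 113.3 kmol/h.
Yield of E: 1ξ₂ / 430.7 = 0.0724 → ξ₂ = 31.18 kmol/h.
Outlet amounts (n = n₀ + Σ ν·ξ):
  A: 430.7 − 1(113.3) = 317.4
  C: 0 + 1(113.3) − 1(31.18) = 82.09
  E: 0 + 1(31.18) = 31.18

82.1 kmol/h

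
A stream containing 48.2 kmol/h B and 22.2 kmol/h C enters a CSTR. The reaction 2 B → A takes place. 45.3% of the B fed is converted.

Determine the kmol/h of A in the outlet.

B reacted = 0.453 × 48.2 = 21.83 kmol/h; ν_B = −2, so ξ = 21.83/2 = 10.92 kmol/h.
Outlet amounts (n = n₀ + ν ξ):
  B: 48.2 − 2(10.92) = 26.37
  A: 0 + 1(10.92) = 10.92
  C: 22.2 (inert)

10.9 kmol/h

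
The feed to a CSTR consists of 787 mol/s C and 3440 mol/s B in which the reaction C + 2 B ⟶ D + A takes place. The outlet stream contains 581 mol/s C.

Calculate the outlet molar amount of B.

For C: n = n₀ − 1ξ → 581 = 787 − 1ξ, giving ξ = 206 mol/s.
Outlet amounts (n = n₀ + ν ξ):
  C: 787 − 1(206) = 581
  B: 3440 − 2(206) = 3028
  D: 0 + 1(206) = 206
  A: 0 + 1(206) = 206

3030 mol/s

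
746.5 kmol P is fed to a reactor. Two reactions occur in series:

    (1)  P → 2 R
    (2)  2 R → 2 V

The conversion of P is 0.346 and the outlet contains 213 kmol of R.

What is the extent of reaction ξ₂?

Conversion of P: P consumed = 1ξ₁ = 0.346 × 746.5 → ξ₁ = 258.3 kmol.
R balance: n_R = 0 + 2ξ₁ − 2ξ₂ = 213 → ξ₂ = (2·258.3 − 213)/2 = 151.8 kmol.
Outlet amounts (n = n₀ + Σ ν·ξ):
  P: 746.5 − 1(258.3) = 488.2
  R: 0 + 2(258.3) − 2(151.8) = 213
  V: 0 + 2(151.8) = 303.6

ξ₂ = 152 kmol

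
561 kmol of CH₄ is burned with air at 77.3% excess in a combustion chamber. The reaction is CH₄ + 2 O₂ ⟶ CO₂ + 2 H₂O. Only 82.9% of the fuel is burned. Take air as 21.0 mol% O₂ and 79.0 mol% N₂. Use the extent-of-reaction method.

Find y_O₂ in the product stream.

Stoichiometric O₂ = 2 × 561 = 1122 kmol; O₂ fed = 1122 × 1.773 = 1989 kmol.
N₂ fed = 1989 × 79/21 = 7484 kmol.
Fuel reacted = 0.829 × 561 → ξ = 465.1 kmol.
Outlet (n = n₀ + ν ξ):
  CH₄: 561 − 1(465.1) = 95.93
  O₂: 1989 − 2(465.1) = 1059
  N₂: 7484 (inert)
  CO₂: 0 + 1(465.1) = 465.1
  H₂O: 0 + 2(465.1) = 930.1
Total out = 10030 kmol; y_O₂ = 1059 / 10030 = 0.1056.

0.106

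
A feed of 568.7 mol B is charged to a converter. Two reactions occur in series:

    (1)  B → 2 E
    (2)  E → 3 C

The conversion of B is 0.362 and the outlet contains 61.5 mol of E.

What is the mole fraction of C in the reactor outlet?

Conversion of B: B consumed = 1ξ₁ = 0.362 × 568.7 → ξ₁ = 205.9 mol.
E balance: n_E = 0 + 2ξ₁ − 1ξ₂ = 61.5 → ξ₂ = (2·205.9 − 61.5)/1 = 350.2 mol.
Outlet amounts (n = n₀ + Σ ν·ξ):
  B: 568.7 − 1(205.9) = 362.8
  E: 0 + 2(205.9) − 1(350.2) = 61.5
  C: 0 + 3(350.2) = 1051
Total out = 1475 mol; y_C = 1051 / 1475 = 0.7123.

0.712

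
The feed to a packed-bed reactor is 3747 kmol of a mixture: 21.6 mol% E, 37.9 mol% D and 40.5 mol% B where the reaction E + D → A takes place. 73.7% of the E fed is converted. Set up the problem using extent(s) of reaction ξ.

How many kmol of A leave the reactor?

596 kmol

E reacted = 0.737 × 809.4 = 596.5 kmol; ν_E = −1, so ξ = 596.5/1 = 596.5 kmol.
Outlet amounts (n = n₀ + ν ξ):
  E: 809.4 − 1(596.5) = 212.9
  D: 1420 − 1(596.5) = 823.6
  A: 0 + 1(596.5) = 596.5
  B: 1518 (inert)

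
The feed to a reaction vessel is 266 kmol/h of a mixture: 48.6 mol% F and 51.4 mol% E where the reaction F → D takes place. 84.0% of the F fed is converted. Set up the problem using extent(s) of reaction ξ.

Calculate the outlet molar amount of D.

109 kmol/h

F reacted = 0.84 × 129.3 = 108.6 kmol/h; ν_F = −1, so ξ = 108.6/1 = 108.6 kmol/h.
Outlet amounts (n = n₀ + ν ξ):
  F: 129.3 − 1(108.6) = 20.68
  D: 0 + 1(108.6) = 108.6
  E: 136.7 (inert)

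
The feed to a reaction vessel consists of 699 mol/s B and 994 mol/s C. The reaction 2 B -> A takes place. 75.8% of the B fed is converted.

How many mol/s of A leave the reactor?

B reacted = 0.758 × 699 = 529.8 mol/s; ν_B = −2, so ξ = 529.8/2 = 264.9 mol/s.
Outlet amounts (n = n₀ + ν ξ):
  B: 699 − 2(264.9) = 169.2
  A: 0 + 1(264.9) = 264.9
  C: 994 (inert)

265 mol/s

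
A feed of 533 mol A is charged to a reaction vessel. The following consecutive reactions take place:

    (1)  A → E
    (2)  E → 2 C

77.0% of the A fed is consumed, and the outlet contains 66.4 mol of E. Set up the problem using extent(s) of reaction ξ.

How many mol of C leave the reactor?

688 mol

Conversion of A: A consumed = 1ξ₁ = 0.77 × 533 → ξ₁ = 410.4 mol.
E balance: n_E = 0 + 1ξ₁ − 1ξ₂ = 66.4 → ξ₂ = (1·410.4 − 66.4)/1 = 344 mol.
Outlet amounts (n = n₀ + Σ ν·ξ):
  A: 533 − 1(410.4) = 122.6
  E: 0 + 1(410.4) − 1(344) = 66.4
  C: 0 + 2(344) = 688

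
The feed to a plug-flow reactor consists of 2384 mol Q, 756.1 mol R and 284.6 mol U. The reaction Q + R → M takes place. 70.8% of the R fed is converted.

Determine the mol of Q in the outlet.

1850 mol

R reacted = 0.708 × 756.1 = 535.3 mol; ν_R = −1, so ξ = 535.3/1 = 535.3 mol.
Outlet amounts (n = n₀ + ν ξ):
  Q: 2384 − 1(535.3) = 1849
  R: 756.1 − 1(535.3) = 220.8
  M: 0 + 1(535.3) = 535.3
  U: 284.6 (inert)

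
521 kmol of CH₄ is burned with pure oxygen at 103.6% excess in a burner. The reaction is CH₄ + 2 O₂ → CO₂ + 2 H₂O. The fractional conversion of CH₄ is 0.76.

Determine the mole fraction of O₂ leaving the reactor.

Stoichiometric O₂ = 2 × 521 = 1042 kmol; O₂ fed = 1042 × 2.036 = 2122 kmol.
Fuel reacted = 0.76 × 521 → ξ = 396 kmol.
Outlet (n = n₀ + ν ξ):
  CH₄: 521 − 1(396) = 125
  O₂: 2122 − 2(396) = 1330
  CO₂: 0 + 1(396) = 396
  H₂O: 0 + 2(396) = 791.9
Total out = 2643 kmol; y_O₂ = 1330 / 2643 = 0.5032.

0.503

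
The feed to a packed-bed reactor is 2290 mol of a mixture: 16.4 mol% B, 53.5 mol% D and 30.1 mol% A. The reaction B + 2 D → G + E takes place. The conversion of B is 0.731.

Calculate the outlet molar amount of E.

275 mol

B reacted = 0.731 × 375.6 = 274.5 mol; ν_B = −1, so ξ = 274.5/1 = 274.5 mol.
Outlet amounts (n = n₀ + ν ξ):
  B: 375.6 − 1(274.5) = 101
  D: 1225 − 2(274.5) = 676.1
  G: 0 + 1(274.5) = 274.5
  E: 0 + 1(274.5) = 274.5
  A: 689.3 (inert)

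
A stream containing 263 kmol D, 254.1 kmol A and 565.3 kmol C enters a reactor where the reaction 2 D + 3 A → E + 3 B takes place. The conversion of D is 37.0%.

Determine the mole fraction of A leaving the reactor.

0.105

D reacted = 0.37 × 263 = 97.31 kmol; ν_D = −2, so ξ = 97.31/2 = 48.66 kmol.
Outlet amounts (n = n₀ + ν ξ):
  D: 263 − 2(48.66) = 165.7
  A: 254.1 − 3(48.66) = 108.1
  E: 0 + 1(48.66) = 48.66
  B: 0 + 3(48.66) = 146
  C: 565.3 (inert)
Total out = 1034 kmol; y_A = 108.1 / 1034 = 0.1046.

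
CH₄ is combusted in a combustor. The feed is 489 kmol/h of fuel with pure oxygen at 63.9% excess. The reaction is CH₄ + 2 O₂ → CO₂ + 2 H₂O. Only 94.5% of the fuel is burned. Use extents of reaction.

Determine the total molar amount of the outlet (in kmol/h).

Stoichiometric O₂ = 2 × 489 = 978 kmol/h; O₂ fed = 978 × 1.639 = 1603 kmol/h.
Fuel reacted = 0.945 × 489 → ξ = 462.1 kmol/h.
Outlet (n = n₀ + ν ξ):
  CH₄: 489 − 1(462.1) = 26.9
  O₂: 1603 − 2(462.1) = 678.7
  CO₂: 0 + 1(462.1) = 462.1
  H₂O: 0 + 2(462.1) = 924.2
Total out = 26.9 + 678.7 + 462.1 + 924.2 = 2092 kmol/h.

2090 kmol/h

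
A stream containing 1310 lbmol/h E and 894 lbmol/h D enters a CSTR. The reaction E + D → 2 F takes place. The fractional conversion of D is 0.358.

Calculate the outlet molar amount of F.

640 lbmol/h

D reacted = 0.358 × 894 = 320.1 lbmol/h; ν_D = −1, so ξ = 320.1/1 = 320.1 lbmol/h.
Outlet amounts (n = n₀ + ν ξ):
  E: 1310 − 1(320.1) = 989.9
  D: 894 − 1(320.1) = 573.9
  F: 0 + 2(320.1) = 640.1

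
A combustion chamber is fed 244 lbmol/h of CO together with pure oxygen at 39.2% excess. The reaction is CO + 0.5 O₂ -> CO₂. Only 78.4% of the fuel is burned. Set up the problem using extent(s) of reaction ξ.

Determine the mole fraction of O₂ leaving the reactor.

0.233

Stoichiometric O₂ = 0.5 × 244 = 122 lbmol/h; O₂ fed = 122 × 1.392 = 169.8 lbmol/h.
Fuel reacted = 0.784 × 244 → ξ = 191.3 lbmol/h.
Outlet (n = n₀ + ν ξ):
  CO: 244 − 1(191.3) = 52.7
  O₂: 169.8 − 0.5(191.3) = 74.18
  CO₂: 0 + 1(191.3) = 191.3
Total out = 318.2 lbmol/h; y_O₂ = 74.18 / 318.2 = 0.2331.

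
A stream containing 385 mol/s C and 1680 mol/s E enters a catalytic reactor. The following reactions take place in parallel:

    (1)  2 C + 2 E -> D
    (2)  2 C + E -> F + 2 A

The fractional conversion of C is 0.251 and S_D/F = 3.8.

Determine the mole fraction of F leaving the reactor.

Conversion of C: C consumed = 0.251 × 385 = 96.64 mol/s = 2ξ₁ + 2ξ₂.
Selectivity: 1ξ₁ / (1ξ₂) = 3.8 → ξ₁ = 3.8 ξ₂.
Substitute: (2·3.8 + 2) ξ₂ = 96.64 → ξ₂ = 10.07 mol/s, ξ₁ = 38.25 mol/s.
Outlet amounts (n = n₀ + Σ ν·ξ):
  C: 385 − 2(38.25) − 2(10.07) = 288.4
  E: 1680 − 2(38.25) − 1(10.07) = 1593
  D: 0 + 1(38.25) = 38.25
  F: 0 + 1(10.07) = 10.07
  A: 0 + 2(10.07) = 20.13
Total out = 1950 mol/s; y_F = 10.07 / 1950 = 0.005161.

0.00516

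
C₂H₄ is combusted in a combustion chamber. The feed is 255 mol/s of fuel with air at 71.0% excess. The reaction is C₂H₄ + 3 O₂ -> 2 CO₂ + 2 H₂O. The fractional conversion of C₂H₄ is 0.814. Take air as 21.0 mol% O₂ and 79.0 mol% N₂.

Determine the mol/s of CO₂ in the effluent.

Stoichiometric O₂ = 3 × 255 = 765 mol/s; O₂ fed = 765 × 1.710 = 1308 mol/s.
N₂ fed = 1308 × 79/21 = 4921 mol/s.
Fuel reacted = 0.814 × 255 → ξ = 207.6 mol/s.
Outlet (n = n₀ + ν ξ):
  C₂H₄: 255 − 1(207.6) = 47.43
  O₂: 1308 − 3(207.6) = 685.4
  N₂: 4921 (inert)
  CO₂: 0 + 2(207.6) = 415.1
  H₂O: 0 + 2(207.6) = 415.1

415 mol/s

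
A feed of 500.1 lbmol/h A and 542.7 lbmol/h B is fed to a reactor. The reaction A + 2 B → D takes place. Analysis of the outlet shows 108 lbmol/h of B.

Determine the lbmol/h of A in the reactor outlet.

283 lbmol/h

For B: n = n₀ − 2ξ → 108 = 542.7 − 2ξ, giving ξ = 217.4 lbmol/h.
Outlet amounts (n = n₀ + ν ξ):
  A: 500.1 − 1(217.4) = 282.8
  B: 542.7 − 2(217.4) = 108
  D: 0 + 1(217.4) = 217.4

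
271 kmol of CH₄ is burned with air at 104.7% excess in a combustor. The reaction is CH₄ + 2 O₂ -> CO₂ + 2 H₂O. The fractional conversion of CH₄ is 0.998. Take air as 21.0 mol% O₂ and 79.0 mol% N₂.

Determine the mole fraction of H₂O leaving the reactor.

Stoichiometric O₂ = 2 × 271 = 542 kmol; O₂ fed = 542 × 2.047 = 1109 kmol.
N₂ fed = 1109 × 79/21 = 4174 kmol.
Fuel reacted = 0.998 × 271 → ξ = 270.5 kmol.
Outlet (n = n₀ + ν ξ):
  CH₄: 271 − 1(270.5) = 0.542
  O₂: 1109 − 2(270.5) = 568.6
  N₂: 4174 (inert)
  CO₂: 0 + 1(270.5) = 270.5
  H₂O: 0 + 2(270.5) = 540.9
Total out = 5554 kmol; y_H₂O = 540.9 / 5554 = 0.09739.

0.0974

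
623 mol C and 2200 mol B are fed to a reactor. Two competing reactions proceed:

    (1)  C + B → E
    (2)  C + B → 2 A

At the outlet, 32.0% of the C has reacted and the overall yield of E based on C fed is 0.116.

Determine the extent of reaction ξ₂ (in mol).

Yield of E: 1ξ₁ / 623 = 0.116 → ξ₁ = 72.27 mol.
Conversion of C: 1ξ₁ + 1ξ₂ = 0.32 × 623 = 199.4 → ξ₂ = 127.1 mol.
Outlet amounts (n = n₀ + Σ ν·ξ):
  C: 623 − 1(72.27) − 1(127.1) = 423.6
  B: 2200 − 1(72.27) − 1(127.1) = 2001
  E: 0 + 1(72.27) = 72.27
  A: 0 + 2(127.1) = 254.2

ξ₂ = 127 mol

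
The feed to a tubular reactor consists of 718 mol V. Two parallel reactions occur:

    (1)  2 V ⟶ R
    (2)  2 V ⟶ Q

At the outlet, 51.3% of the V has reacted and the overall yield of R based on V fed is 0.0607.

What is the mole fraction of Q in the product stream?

0.263

Yield of R: 1ξ₁ / 718 = 0.0607 → ξ₁ = 43.58 mol.
Conversion of V: 2ξ₁ + 2ξ₂ = 0.513 × 718 = 368.3 → ξ₂ = 140.6 mol.
Outlet amounts (n = n₀ + Σ ν·ξ):
  V: 718 − 2(43.58) − 2(140.6) = 349.7
  R: 0 + 1(43.58) = 43.58
  Q: 0 + 1(140.6) = 140.6
Total out = 533.8 mol; y_Q = 140.6 / 533.8 = 0.2633.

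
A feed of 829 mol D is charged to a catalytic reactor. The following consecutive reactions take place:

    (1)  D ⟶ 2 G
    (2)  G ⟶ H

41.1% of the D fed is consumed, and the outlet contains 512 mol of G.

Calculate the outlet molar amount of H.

169 mol

Conversion of D: D consumed = 1ξ₁ = 0.411 × 829 → ξ₁ = 340.7 mol.
G balance: n_G = 0 + 2ξ₁ − 1ξ₂ = 512 → ξ₂ = (2·340.7 − 512)/1 = 169.4 mol.
Outlet amounts (n = n₀ + Σ ν·ξ):
  D: 829 − 1(340.7) = 488.3
  G: 0 + 2(340.7) − 1(169.4) = 512
  H: 0 + 1(169.4) = 169.4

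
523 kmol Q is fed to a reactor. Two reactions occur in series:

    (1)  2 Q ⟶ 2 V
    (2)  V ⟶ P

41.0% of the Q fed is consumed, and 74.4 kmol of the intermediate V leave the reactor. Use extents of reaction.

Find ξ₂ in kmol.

ξ₂ = 140 kmol

Conversion of Q: Q consumed = 2ξ₁ = 0.41 × 523 → ξ₁ = 107.2 kmol.
V balance: n_V = 0 + 2ξ₁ − 1ξ₂ = 74.4 → ξ₂ = (2·107.2 − 74.4)/1 = 140 kmol.
Outlet amounts (n = n₀ + Σ ν·ξ):
  Q: 523 − 2(107.2) = 308.6
  V: 0 + 2(107.2) − 1(140) = 74.4
  P: 0 + 1(140) = 140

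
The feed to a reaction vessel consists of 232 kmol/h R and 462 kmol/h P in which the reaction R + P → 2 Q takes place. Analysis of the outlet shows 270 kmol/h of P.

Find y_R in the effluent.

For P: n = n₀ − 1ξ → 270 = 462 − 1ξ, giving ξ = 192 kmol/h.
Outlet amounts (n = n₀ + ν ξ):
  R: 232 − 1(192) = 40
  P: 462 − 1(192) = 270
  Q: 0 + 2(192) = 384
Total out = 694 kmol/h; y_R = 40 / 694 = 0.05764.

0.0576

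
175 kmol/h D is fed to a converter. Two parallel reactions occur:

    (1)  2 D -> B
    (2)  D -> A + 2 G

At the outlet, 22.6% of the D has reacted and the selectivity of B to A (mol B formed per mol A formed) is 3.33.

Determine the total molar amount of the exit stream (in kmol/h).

Conversion of D: D consumed = 0.226 × 175 = 39.55 kmol/h = 2ξ₁ + 1ξ₂.
Selectivity: 1ξ₁ / (1ξ₂) = 3.33 → ξ₁ = 3.33 ξ₂.
Substitute: (2·3.33 + 1) ξ₂ = 39.55 → ξ₂ = 5.163 kmol/h, ξ₁ = 17.19 kmol/h.
Outlet amounts (n = n₀ + Σ ν·ξ):
  D: 175 − 2(17.19) − 1(5.163) = 135.4
  B: 0 + 1(17.19) = 17.19
  A: 0 + 1(5.163) = 5.163
  G: 0 + 2(5.163) = 10.33
Total out = 135.4 + 17.19 + 5.163 + 10.33 = 168.1 kmol/h.

168 kmol/h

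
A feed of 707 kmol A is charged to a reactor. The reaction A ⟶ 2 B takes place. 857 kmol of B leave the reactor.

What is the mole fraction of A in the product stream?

For B: n = n₀ + 2ξ → 857 = 0 + 2ξ, giving ξ = 428.5 kmol.
Outlet amounts (n = n₀ + ν ξ):
  A: 707 − 1(428.5) = 278.5
  B: 0 + 2(428.5) = 857
Total out = 1136 kmol; y_A = 278.5 / 1136 = 0.2453.

0.245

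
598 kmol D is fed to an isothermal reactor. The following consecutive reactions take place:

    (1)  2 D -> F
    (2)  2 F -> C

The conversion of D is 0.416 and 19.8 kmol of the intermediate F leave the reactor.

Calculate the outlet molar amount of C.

Conversion of D: D consumed = 2ξ₁ = 0.416 × 598 → ξ₁ = 124.4 kmol.
F balance: n_F = 0 + 1ξ₁ − 2ξ₂ = 19.8 → ξ₂ = (1·124.4 − 19.8)/2 = 52.29 kmol.
Outlet amounts (n = n₀ + Σ ν·ξ):
  D: 598 − 2(124.4) = 349.2
  F: 0 + 1(124.4) − 2(52.29) = 19.8
  C: 0 + 1(52.29) = 52.29

52.3 kmol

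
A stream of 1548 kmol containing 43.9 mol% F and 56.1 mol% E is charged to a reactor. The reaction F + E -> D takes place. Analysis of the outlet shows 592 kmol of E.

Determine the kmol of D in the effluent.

276 kmol

For E: n = n₀ − 1ξ → 592 = 868.4 − 1ξ, giving ξ = 276.4 kmol.
Outlet amounts (n = n₀ + ν ξ):
  F: 679.6 − 1(276.4) = 403.1
  E: 868.4 − 1(276.4) = 592
  D: 0 + 1(276.4) = 276.4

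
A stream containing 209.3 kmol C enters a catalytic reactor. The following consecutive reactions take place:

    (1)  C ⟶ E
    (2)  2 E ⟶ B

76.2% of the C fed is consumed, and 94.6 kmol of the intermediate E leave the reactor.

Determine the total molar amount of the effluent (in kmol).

Conversion of C: C consumed = 1ξ₁ = 0.762 × 209.3 → ξ₁ = 159.5 kmol.
E balance: n_E = 0 + 1ξ₁ − 2ξ₂ = 94.6 → ξ₂ = (1·159.5 − 94.6)/2 = 32.44 kmol.
Outlet amounts (n = n₀ + Σ ν·ξ):
  C: 209.3 − 1(159.5) = 49.81
  E: 0 + 1(159.5) − 2(32.44) = 94.6
  B: 0 + 1(32.44) = 32.44
Total out = 49.81 + 94.6 + 32.44 = 176.9 kmol.

177 kmol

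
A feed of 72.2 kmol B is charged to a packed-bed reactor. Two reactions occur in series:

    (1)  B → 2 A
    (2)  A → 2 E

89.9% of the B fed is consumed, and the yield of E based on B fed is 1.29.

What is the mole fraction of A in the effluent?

Conversion of B: B consumed = 1ξ₁ = 0.899 × 72.2 → ξ₁ = 64.91 kmol.
Yield of E: 2ξ₂ / 72.2 = 1.29 → ξ₂ = 46.57 kmol.
Outlet amounts (n = n₀ + Σ ν·ξ):
  B: 72.2 − 1(64.91) = 7.292
  A: 0 + 2(64.91) − 1(46.57) = 83.25
  E: 0 + 2(46.57) = 93.14
Total out = 183.7 kmol; y_A = 83.25 / 183.7 = 0.4532.

0.453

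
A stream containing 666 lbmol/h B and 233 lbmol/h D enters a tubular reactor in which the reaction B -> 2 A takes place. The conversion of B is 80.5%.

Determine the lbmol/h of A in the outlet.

1070 lbmol/h

B reacted = 0.805 × 666 = 536.1 lbmol/h; ν_B = −1, so ξ = 536.1/1 = 536.1 lbmol/h.
Outlet amounts (n = n₀ + ν ξ):
  B: 666 − 1(536.1) = 129.9
  A: 0 + 2(536.1) = 1072
  D: 233 (inert)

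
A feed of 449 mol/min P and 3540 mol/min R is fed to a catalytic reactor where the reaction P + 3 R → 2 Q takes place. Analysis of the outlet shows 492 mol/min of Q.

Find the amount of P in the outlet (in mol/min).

203 mol/min

For Q: n = n₀ + 2ξ → 492 = 0 + 2ξ, giving ξ = 246 mol/min.
Outlet amounts (n = n₀ + ν ξ):
  P: 449 − 1(246) = 203
  R: 3540 − 3(246) = 2802
  Q: 0 + 2(246) = 492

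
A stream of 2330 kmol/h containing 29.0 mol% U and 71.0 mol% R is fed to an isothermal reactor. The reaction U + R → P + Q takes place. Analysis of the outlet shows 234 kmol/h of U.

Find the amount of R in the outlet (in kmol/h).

1210 kmol/h

For U: n = n₀ − 1ξ → 234 = 675.7 − 1ξ, giving ξ = 441.7 kmol/h.
Outlet amounts (n = n₀ + ν ξ):
  U: 675.7 − 1(441.7) = 234
  R: 1654 − 1(441.7) = 1213
  P: 0 + 1(441.7) = 441.7
  Q: 0 + 1(441.7) = 441.7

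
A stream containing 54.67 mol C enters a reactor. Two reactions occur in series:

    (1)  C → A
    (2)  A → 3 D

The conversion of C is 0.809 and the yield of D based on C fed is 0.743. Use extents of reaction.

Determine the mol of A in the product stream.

Conversion of C: C consumed = 1ξ₁ = 0.809 × 54.67 → ξ₁ = 44.23 mol.
Yield of D: 3ξ₂ / 54.67 = 0.743 → ξ₂ = 13.54 mol.
Outlet amounts (n = n₀ + Σ ν·ξ):
  C: 54.67 − 1(44.23) = 10.44
  A: 0 + 1(44.23) − 1(13.54) = 30.69
  D: 0 + 3(13.54) = 40.62

30.7 mol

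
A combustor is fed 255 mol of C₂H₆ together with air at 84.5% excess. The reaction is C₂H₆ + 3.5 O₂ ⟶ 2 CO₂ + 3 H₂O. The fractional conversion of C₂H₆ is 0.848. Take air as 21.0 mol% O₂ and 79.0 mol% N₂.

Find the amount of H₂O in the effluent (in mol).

Stoichiometric O₂ = 3.5 × 255 = 892.5 mol; O₂ fed = 892.5 × 1.845 = 1647 mol.
N₂ fed = 1647 × 79/21 = 6195 mol.
Fuel reacted = 0.848 × 255 → ξ = 216.2 mol.
Outlet (n = n₀ + ν ξ):
  C₂H₆: 255 − 1(216.2) = 38.76
  O₂: 1647 − 3.5(216.2) = 889.8
  N₂: 6195 (inert)
  CO₂: 0 + 2(216.2) = 432.5
  H₂O: 0 + 3(216.2) = 648.7

649 mol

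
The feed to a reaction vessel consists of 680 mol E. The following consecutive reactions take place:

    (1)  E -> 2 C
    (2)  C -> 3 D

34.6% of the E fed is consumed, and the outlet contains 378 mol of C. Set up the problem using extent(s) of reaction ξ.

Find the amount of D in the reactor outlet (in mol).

Conversion of E: E consumed = 1ξ₁ = 0.346 × 680 → ξ₁ = 235.3 mol.
C balance: n_C = 0 + 2ξ₁ − 1ξ₂ = 378 → ξ₂ = (2·235.3 − 378)/1 = 92.56 mol.
Outlet amounts (n = n₀ + Σ ν·ξ):
  E: 680 − 1(235.3) = 444.7
  C: 0 + 2(235.3) − 1(92.56) = 378
  D: 0 + 3(92.56) = 277.7

278 mol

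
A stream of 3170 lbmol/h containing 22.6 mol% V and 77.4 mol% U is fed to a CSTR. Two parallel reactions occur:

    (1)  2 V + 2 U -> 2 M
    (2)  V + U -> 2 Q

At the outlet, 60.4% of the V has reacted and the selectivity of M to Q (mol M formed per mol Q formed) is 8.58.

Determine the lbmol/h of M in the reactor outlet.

Conversion of V: V consumed = 0.604 × 716.4 = 432.7 lbmol/h = 2ξ₁ + 1ξ₂.
Selectivity: 2ξ₁ / (2ξ₂) = 8.58 → ξ₁ = 8.58 ξ₂.
Substitute: (2·8.58 + 1) ξ₂ = 432.7 → ξ₂ = 23.83 lbmol/h, ξ₁ = 204.4 lbmol/h.
Outlet amounts (n = n₀ + Σ ν·ξ):
  V: 716.4 − 2(204.4) − 1(23.83) = 283.7
  U: 2454 − 2(204.4) − 1(23.83) = 2021
  M: 0 + 2(204.4) = 408.9
  Q: 0 + 2(23.83) = 47.66

409 lbmol/h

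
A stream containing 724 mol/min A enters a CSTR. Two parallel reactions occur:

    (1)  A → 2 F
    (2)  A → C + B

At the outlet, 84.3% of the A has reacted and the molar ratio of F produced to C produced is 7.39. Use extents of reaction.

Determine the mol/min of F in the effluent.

Conversion of A: A consumed = 0.843 × 724 = 610.3 mol/min = 1ξ₁ + 1ξ₂.
Selectivity: 2ξ₁ / (1ξ₂) = 7.39 → ξ₁ = 3.695 ξ₂.
Substitute: (1·3.695 + 1) ξ₂ = 610.3 → ξ₂ = 130 mol/min, ξ₁ = 480.3 mol/min.
Outlet amounts (n = n₀ + Σ ν·ξ):
  A: 724 − 1(480.3) − 1(130) = 113.7
  F: 0 + 2(480.3) = 960.7
  C: 0 + 1(130) = 130
  B: 0 + 1(130) = 130

961 mol/min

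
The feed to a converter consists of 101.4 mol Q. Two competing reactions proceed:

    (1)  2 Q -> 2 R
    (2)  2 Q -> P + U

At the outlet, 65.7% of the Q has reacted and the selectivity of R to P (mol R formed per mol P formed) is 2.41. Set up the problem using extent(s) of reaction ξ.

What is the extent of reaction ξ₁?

Conversion of Q: Q consumed = 0.657 × 101.4 = 66.62 mol = 2ξ₁ + 2ξ₂.
Selectivity: 2ξ₁ / (1ξ₂) = 2.41 → ξ₁ = 1.205 ξ₂.
Substitute: (2·1.205 + 2) ξ₂ = 66.62 → ξ₂ = 15.11 mol, ξ₁ = 18.2 mol.
Outlet amounts (n = n₀ + Σ ν·ξ):
  Q: 101.4 − 2(18.2) − 2(15.11) = 34.78
  R: 0 + 2(18.2) = 36.41
  P: 0 + 1(15.11) = 15.11
  U: 0 + 1(15.11) = 15.11

ξ₁ = 18.2 mol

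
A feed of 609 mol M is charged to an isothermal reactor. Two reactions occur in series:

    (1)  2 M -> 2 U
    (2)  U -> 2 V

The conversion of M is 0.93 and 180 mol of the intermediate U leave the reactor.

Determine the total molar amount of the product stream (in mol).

995 mol

Conversion of M: M consumed = 2ξ₁ = 0.93 × 609 → ξ₁ = 283.2 mol.
U balance: n_U = 0 + 2ξ₁ − 1ξ₂ = 180 → ξ₂ = (2·283.2 − 180)/1 = 386.4 mol.
Outlet amounts (n = n₀ + Σ ν·ξ):
  M: 609 − 2(283.2) = 42.63
  U: 0 + 2(283.2) − 1(386.4) = 180
  V: 0 + 2(386.4) = 772.7
Total out = 42.63 + 180 + 772.7 = 995.4 mol.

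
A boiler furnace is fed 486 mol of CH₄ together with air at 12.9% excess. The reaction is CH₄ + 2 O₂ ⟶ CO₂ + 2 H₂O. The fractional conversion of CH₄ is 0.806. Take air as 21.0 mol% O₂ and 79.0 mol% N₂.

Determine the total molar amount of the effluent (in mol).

5710 mol

Stoichiometric O₂ = 2 × 486 = 972 mol; O₂ fed = 972 × 1.129 = 1097 mol.
N₂ fed = 1097 × 79/21 = 4128 mol.
Fuel reacted = 0.806 × 486 → ξ = 391.7 mol.
Outlet (n = n₀ + ν ξ):
  CH₄: 486 − 1(391.7) = 94.28
  O₂: 1097 − 2(391.7) = 314
  N₂: 4128 (inert)
  CO₂: 0 + 1(391.7) = 391.7
  H₂O: 0 + 2(391.7) = 783.4
Total out = 94.28 + 314 + 4128 + 391.7 + 783.4 = 5712 mol.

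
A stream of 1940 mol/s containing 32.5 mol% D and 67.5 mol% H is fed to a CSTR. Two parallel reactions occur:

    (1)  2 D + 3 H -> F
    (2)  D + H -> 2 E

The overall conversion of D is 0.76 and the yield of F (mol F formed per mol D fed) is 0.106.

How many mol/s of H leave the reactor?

763 mol/s

Yield of F: 1ξ₁ / 630.5 = 0.106 → ξ₁ = 66.83 mol/s.
Conversion of D: 2ξ₁ + 1ξ₂ = 0.76 × 630.5 = 479.2 → ξ₂ = 345.5 mol/s.
Outlet amounts (n = n₀ + Σ ν·ξ):
  D: 630.5 − 2(66.83) − 1(345.5) = 151.3
  H: 1310 − 3(66.83) − 1(345.5) = 763.5
  F: 0 + 1(66.83) = 66.83
  E: 0 + 2(345.5) = 691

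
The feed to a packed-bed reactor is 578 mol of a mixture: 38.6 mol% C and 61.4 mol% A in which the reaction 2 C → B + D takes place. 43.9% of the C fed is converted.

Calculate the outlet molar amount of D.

49 mol

C reacted = 0.439 × 223.1 = 97.94 mol; ν_C = −2, so ξ = 97.94/2 = 48.97 mol.
Outlet amounts (n = n₀ + ν ξ):
  C: 223.1 − 2(48.97) = 125.2
  B: 0 + 1(48.97) = 48.97
  D: 0 + 1(48.97) = 48.97
  A: 354.9 (inert)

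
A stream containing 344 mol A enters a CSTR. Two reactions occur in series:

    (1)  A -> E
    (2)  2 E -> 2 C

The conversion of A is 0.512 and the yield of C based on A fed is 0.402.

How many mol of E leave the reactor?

Conversion of A: A consumed = 1ξ₁ = 0.512 × 344 → ξ₁ = 176.1 mol.
Yield of C: 2ξ₂ / 344 = 0.402 → ξ₂ = 69.14 mol.
Outlet amounts (n = n₀ + Σ ν·ξ):
  A: 344 − 1(176.1) = 167.9
  E: 0 + 1(176.1) − 2(69.14) = 37.84
  C: 0 + 2(69.14) = 138.3

37.8 mol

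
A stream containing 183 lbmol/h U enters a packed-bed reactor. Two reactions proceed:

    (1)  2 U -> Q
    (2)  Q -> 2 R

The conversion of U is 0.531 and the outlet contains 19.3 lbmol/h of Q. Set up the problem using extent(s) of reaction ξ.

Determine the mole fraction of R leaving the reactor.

0.358

Conversion of U: U consumed = 2ξ₁ = 0.531 × 183 → ξ₁ = 48.59 lbmol/h.
Q balance: n_Q = 0 + 1ξ₁ − 1ξ₂ = 19.3 → ξ₂ = (1·48.59 − 19.3)/1 = 29.29 lbmol/h.
Outlet amounts (n = n₀ + Σ ν·ξ):
  U: 183 − 2(48.59) = 85.83
  Q: 0 + 1(48.59) − 1(29.29) = 19.3
  R: 0 + 2(29.29) = 58.57
Total out = 163.7 lbmol/h; y_R = 58.57 / 163.7 = 0.3578.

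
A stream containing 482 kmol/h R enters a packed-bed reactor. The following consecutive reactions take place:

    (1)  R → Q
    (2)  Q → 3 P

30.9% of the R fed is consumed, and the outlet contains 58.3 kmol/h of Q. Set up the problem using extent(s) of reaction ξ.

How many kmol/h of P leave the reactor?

272 kmol/h

Conversion of R: R consumed = 1ξ₁ = 0.309 × 482 → ξ₁ = 148.9 kmol/h.
Q balance: n_Q = 0 + 1ξ₁ − 1ξ₂ = 58.3 → ξ₂ = (1·148.9 − 58.3)/1 = 90.64 kmol/h.
Outlet amounts (n = n₀ + Σ ν·ξ):
  R: 482 − 1(148.9) = 333.1
  Q: 0 + 1(148.9) − 1(90.64) = 58.3
  P: 0 + 3(90.64) = 271.9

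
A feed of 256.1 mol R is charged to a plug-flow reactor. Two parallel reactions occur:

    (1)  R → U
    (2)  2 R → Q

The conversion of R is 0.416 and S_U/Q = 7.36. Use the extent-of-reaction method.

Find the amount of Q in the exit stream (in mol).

11.4 mol

Conversion of R: R consumed = 0.416 × 256.1 = 106.5 mol = 1ξ₁ + 2ξ₂.
Selectivity: 1ξ₁ / (1ξ₂) = 7.36 → ξ₁ = 7.36 ξ₂.
Substitute: (1·7.36 + 2) ξ₂ = 106.5 → ξ₂ = 11.38 mol, ξ₁ = 83.77 mol.
Outlet amounts (n = n₀ + Σ ν·ξ):
  R: 256.1 − 1(83.77) − 2(11.38) = 149.6
  U: 0 + 1(83.77) = 83.77
  Q: 0 + 1(11.38) = 11.38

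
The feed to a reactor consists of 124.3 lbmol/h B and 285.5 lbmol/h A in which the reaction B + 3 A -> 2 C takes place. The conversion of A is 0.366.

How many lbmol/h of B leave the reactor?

89.5 lbmol/h

A reacted = 0.366 × 285.5 = 104.5 lbmol/h; ν_A = −3, so ξ = 104.5/3 = 34.83 lbmol/h.
Outlet amounts (n = n₀ + ν ξ):
  B: 124.3 − 1(34.83) = 89.47
  A: 285.5 − 3(34.83) = 181
  C: 0 + 2(34.83) = 69.66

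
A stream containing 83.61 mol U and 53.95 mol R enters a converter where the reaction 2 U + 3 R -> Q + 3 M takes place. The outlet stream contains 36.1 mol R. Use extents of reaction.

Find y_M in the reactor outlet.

0.136

For R: n = n₀ − 3ξ → 36.1 = 53.95 − 3ξ, giving ξ = 5.95 mol.
Outlet amounts (n = n₀ + ν ξ):
  U: 83.61 − 2(5.95) = 71.71
  R: 53.95 − 3(5.95) = 36.1
  Q: 0 + 1(5.95) = 5.95
  M: 0 + 3(5.95) = 17.85
Total out = 131.6 mol; y_M = 17.85 / 131.6 = 0.1356.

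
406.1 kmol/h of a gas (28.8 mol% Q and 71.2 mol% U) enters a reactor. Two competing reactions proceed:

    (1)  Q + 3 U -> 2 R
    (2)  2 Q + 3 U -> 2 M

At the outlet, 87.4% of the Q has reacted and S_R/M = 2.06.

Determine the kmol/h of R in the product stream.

104 kmol/h

Conversion of Q: Q consumed = 0.874 × 117 = 102.2 kmol/h = 1ξ₁ + 2ξ₂.
Selectivity: 2ξ₁ / (2ξ₂) = 2.06 → ξ₁ = 2.06 ξ₂.
Substitute: (1·2.06 + 2) ξ₂ = 102.2 → ξ₂ = 25.18 kmol/h, ξ₁ = 51.87 kmol/h.
Outlet amounts (n = n₀ + Σ ν·ξ):
  Q: 117 − 1(51.87) − 2(25.18) = 14.74
  U: 289.1 − 3(51.87) − 3(25.18) = 58.01
  R: 0 + 2(51.87) = 103.7
  M: 0 + 2(25.18) = 50.35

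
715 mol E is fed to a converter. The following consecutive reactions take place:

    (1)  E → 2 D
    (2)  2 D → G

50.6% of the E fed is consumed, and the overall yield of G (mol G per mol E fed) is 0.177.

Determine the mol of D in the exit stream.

Conversion of E: E consumed = 1ξ₁ = 0.506 × 715 → ξ₁ = 361.8 mol.
Yield of G: 1ξ₂ / 715 = 0.177 → ξ₂ = 126.6 mol.
Outlet amounts (n = n₀ + Σ ν·ξ):
  E: 715 − 1(361.8) = 353.2
  D: 0 + 2(361.8) − 2(126.6) = 470.5
  G: 0 + 1(126.6) = 126.6

470 mol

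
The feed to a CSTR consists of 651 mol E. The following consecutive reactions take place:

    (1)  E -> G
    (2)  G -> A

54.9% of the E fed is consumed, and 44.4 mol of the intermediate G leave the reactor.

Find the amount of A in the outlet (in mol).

313 mol

Conversion of E: E consumed = 1ξ₁ = 0.549 × 651 → ξ₁ = 357.4 mol.
G balance: n_G = 0 + 1ξ₁ − 1ξ₂ = 44.4 → ξ₂ = (1·357.4 − 44.4)/1 = 313 mol.
Outlet amounts (n = n₀ + Σ ν·ξ):
  E: 651 − 1(357.4) = 293.6
  G: 0 + 1(357.4) − 1(313) = 44.4
  A: 0 + 1(313) = 313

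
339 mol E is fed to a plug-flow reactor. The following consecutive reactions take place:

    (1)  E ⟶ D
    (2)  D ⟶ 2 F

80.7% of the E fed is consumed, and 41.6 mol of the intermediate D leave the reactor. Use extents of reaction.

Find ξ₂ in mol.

ξ₂ = 232 mol

Conversion of E: E consumed = 1ξ₁ = 0.807 × 339 → ξ₁ = 273.6 mol.
D balance: n_D = 0 + 1ξ₁ − 1ξ₂ = 41.6 → ξ₂ = (1·273.6 − 41.6)/1 = 232 mol.
Outlet amounts (n = n₀ + Σ ν·ξ):
  E: 339 − 1(273.6) = 65.43
  D: 0 + 1(273.6) − 1(232) = 41.6
  F: 0 + 2(232) = 463.9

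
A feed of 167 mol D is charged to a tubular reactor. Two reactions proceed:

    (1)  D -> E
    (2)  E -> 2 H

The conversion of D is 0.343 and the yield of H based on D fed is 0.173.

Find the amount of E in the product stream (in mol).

Conversion of D: D consumed = 1ξ₁ = 0.343 × 167 → ξ₁ = 57.28 mol.
Yield of H: 2ξ₂ / 167 = 0.173 → ξ₂ = 14.45 mol.
Outlet amounts (n = n₀ + Σ ν·ξ):
  D: 167 − 1(57.28) = 109.7
  E: 0 + 1(57.28) − 1(14.45) = 42.84
  H: 0 + 2(14.45) = 28.89

42.8 mol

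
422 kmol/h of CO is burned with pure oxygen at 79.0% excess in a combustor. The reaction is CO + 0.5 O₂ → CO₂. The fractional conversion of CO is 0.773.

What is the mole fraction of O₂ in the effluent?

Stoichiometric O₂ = 0.5 × 422 = 211 kmol/h; O₂ fed = 211 × 1.790 = 377.7 kmol/h.
Fuel reacted = 0.773 × 422 → ξ = 326.2 kmol/h.
Outlet (n = n₀ + ν ξ):
  CO: 422 − 1(326.2) = 95.79
  O₂: 377.7 − 0.5(326.2) = 214.6
  CO₂: 0 + 1(326.2) = 326.2
Total out = 636.6 kmol/h; y_O₂ = 214.6 / 636.6 = 0.3371.

0.337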